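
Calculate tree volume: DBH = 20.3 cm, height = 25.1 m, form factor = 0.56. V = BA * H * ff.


(D/200)^2 = (20.3/200)^2 = 0.1015^2 = 0.01030225
BA = 3.141593 * 0.01030225 = 0.0323655 m^2
V = 0.0323655 * 25.1 * 0.56 = 0.454929 ≈ 0.455 m^3

0.455 m^3


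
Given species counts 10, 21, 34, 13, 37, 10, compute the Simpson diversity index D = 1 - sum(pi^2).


Total N = 10 + 21 + 34 + 13 + 37 + 10 = 125
Per-species terms:
  p = 10/125 = 0.080000; p^2 = 0.080000^2 = 0.006400
  p = 21/125 = 0.168000; p^2 = 0.168000^2 = 0.028224
  p = 34/125 = 0.272000; p^2 = 0.272000^2 = 0.073984
  p = 13/125 = 0.104000; p^2 = 0.104000^2 = 0.010816
  p = 37/125 = 0.296000; p^2 = 0.296000^2 = 0.087616
  p = 10/125 = 0.080000; p^2 = 0.080000^2 = 0.006400
sum(p^2) = 0.006400 + 0.028224 + 0.073984 + 0.010816 + 0.087616 + 0.006400 = 0.213440
D = 1 - 0.213440 = 0.786560 ≈ 0.7866

0.7866


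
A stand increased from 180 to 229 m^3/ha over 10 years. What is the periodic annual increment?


PAI = (V2 - V1) / period = (229 - 180) / 10 = 49 / 10 = 4.90 m^3/ha/yr

4.90 m^3/ha/yr


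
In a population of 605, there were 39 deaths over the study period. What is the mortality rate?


Mortality rate = 39 / 605 = 0.064463 ≈ 0.0645

0.0645


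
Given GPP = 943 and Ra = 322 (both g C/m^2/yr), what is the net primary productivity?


NPP = GPP - Ra = 943 - 322 = 621 g C/m^2/yr

621 g C/m^2/yr


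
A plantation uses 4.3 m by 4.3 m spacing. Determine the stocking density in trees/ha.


N = 10000 / 4.3^2 = 10000 / 18.49 = 540.833 ≈ 541 trees/ha

541 trees/ha


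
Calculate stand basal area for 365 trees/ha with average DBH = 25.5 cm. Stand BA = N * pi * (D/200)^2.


(D/200)^2 = (25.5/200)^2 = 0.1275^2 = 0.01625625
Individual BA = 3.141593 * 0.01625625 = 0.0510705 m^2
Stand BA = 365 * 0.0510705 = 18.6407 ≈ 18.64 m^2/ha

18.64 m^2/ha


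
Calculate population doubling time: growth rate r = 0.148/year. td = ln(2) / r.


td = ln(2) / 0.148 = 0.693147 / 0.148 = 4.68343 ≈ 4.7 years

4.7 years


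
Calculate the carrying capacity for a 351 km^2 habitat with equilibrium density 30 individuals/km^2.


K = 30 * 351 = 10530 individuals

10530 individuals


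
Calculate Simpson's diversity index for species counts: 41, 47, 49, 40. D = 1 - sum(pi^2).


Total N = 41 + 47 + 49 + 40 = 177
Per-species terms:
  p = 41/177 = 0.231638; p^2 = 0.231638^2 = 0.053656
  p = 47/177 = 0.265537; p^2 = 0.265537^2 = 0.070510
  p = 49/177 = 0.276836; p^2 = 0.276836^2 = 0.076638
  p = 40/177 = 0.225989; p^2 = 0.225989^2 = 0.051071
sum(p^2) = 0.053656 + 0.070510 + 0.076638 + 0.051071 = 0.251875
D = 1 - 0.251875 = 0.748125 ≈ 0.7481

0.7481


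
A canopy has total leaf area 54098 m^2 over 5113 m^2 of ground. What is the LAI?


LAI = 54098 / 5113 = 10.5805 ≈ 10.58

10.58


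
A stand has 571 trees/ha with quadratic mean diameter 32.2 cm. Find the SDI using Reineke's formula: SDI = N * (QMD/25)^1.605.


QMD/25 = 32.2/25 = 1.288
(1.288)^1.605 = exp(1.605 * ln(1.288)) = exp(1.605 * 0.253091) = exp(0.406211) = 1.50112
SDI = 571 * 1.50112 = 857.140 ≈ 857

857


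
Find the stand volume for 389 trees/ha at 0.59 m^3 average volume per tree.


V_stand = 389 * 0.59 = 229.51 ≈ 229.5 m^3/ha

229.5 m^3/ha


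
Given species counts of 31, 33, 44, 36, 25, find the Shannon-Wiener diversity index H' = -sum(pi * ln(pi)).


Total N = 31 + 33 + 44 + 36 + 25 = 169
Per-species terms:
  p = 31/169 = 0.183432; ln(p) = -1.695911; p*ln(p) = 0.183432 * (-1.695911) = -0.311084
  p = 33/169 = 0.195266; ln(p) = -1.633393; p*ln(p) = 0.195266 * (-1.633393) = -0.318946
  p = 44/169 = 0.260355; ln(p) = -1.345709; p*ln(p) = 0.260355 * (-1.345709) = -0.350362
  p = 36/169 = 0.213018; ln(p) = -1.546379; p*ln(p) = 0.213018 * (-1.546379) = -0.329407
  p = 25/169 = 0.147929; ln(p) = -1.911023; p*ln(p) = 0.147929 * (-1.911023) = -0.282696
sum(p*ln(p)) = (-0.311084) + (-0.318946) + (-0.350362) + (-0.329407) + (-0.282696) = -1.592495
H' = -(-1.592495) = 1.592495 ≈ 1.5925

1.5925


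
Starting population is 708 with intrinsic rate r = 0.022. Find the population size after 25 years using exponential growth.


r*t = 0.022 * 25 = 0.55
exp(0.55) = 1.73325
N = 708 * 1.73325 = 1227.14 ≈ 1227

1227


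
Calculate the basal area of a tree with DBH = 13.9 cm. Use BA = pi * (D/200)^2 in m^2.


D/200 = 13.9/200 = 0.0695 m
(D/200)^2 = 0.0695^2 = 0.00483025
BA = 3.141593 * 0.00483025 = 0.0151747 ≈ 0.0152 m^2

0.0152 m^2


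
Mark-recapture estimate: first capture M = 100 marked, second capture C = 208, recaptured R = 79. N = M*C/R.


N = M * C / R = 100 * 208 / 79 = 20800 / 79 = 263.29 ≈ 263

263 individuals


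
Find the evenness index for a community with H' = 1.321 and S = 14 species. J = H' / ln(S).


ln(14) = 2.63906
J = H' / ln(S) = 1.321 / 2.63906 = 0.500557 ≈ 0.5006

0.5006


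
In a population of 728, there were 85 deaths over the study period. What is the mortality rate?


Mortality rate = 85 / 728 = 0.116758 ≈ 0.1168

0.1168


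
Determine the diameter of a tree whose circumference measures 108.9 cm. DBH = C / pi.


DBH = C / pi = 108.9 / 3.141593 = 34.6639 ≈ 34.66 cm

34.66 cm


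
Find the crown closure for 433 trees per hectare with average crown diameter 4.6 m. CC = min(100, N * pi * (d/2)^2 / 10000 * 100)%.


(d/2)^2 = (4.6/2)^2 = 2.3^2 = 5.29
Crown area = 3.141593 * 5.29 = 16.6190 m^2
N * area / 10000 * 100 = 433 * 16.6190 / 10000 * 100 = 71.9603
CC = min(100, 71.9603) = 71.9603 ≈ 72.0%

72.0%


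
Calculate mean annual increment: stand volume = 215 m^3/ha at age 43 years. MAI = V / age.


MAI = 215 / 43 = 5.00 m^3/ha/yr

5.00 m^3/ha/yr


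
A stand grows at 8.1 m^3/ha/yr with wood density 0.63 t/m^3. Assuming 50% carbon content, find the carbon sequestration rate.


C = 8.1 * 0.63 * 0.5 = 2.5515 ≈ 2.55 t C/ha/yr

2.55 t C/ha/yr


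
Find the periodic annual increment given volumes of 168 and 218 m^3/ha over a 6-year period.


PAI = (V2 - V1) / period = (218 - 168) / 6 = 50 / 6 = 8.3333 ≈ 8.33 m^3/ha/yr

8.33 m^3/ha/yr


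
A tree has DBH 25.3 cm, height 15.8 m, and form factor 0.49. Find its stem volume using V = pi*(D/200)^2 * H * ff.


(D/200)^2 = (25.3/200)^2 = 0.1265^2 = 0.01600225
BA = 3.141593 * 0.01600225 = 0.0502726 m^2
V = 0.0502726 * 15.8 * 0.49 = 0.389210 ≈ 0.389 m^3

0.389 m^3


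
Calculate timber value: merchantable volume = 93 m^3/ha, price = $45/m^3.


Value = 93 * 45 = $4185/ha

$4185/ha


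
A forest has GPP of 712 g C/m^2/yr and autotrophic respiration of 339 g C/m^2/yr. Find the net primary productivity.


NPP = GPP - Ra = 712 - 339 = 373 g C/m^2/yr

373 g C/m^2/yr


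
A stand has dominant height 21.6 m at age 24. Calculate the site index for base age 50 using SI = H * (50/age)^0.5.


50/24 = 2.08333
(2.08333)^0.5 = 1.44337
SI = 21.6 * 1.44337 = 31.1768 ≈ 31.2 m

31.2 m


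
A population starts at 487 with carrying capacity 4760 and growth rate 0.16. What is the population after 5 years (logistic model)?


(K - N0)/N0 = (4760 - 487)/487 = 4273/487 = 8.77413
r*t = 0.16 * 5 = 0.8; exp(-0.8) = 0.449329
8.77413 * 0.449329 = 3.94247
1 + 3.94247 = 4.94247
N = 4760 / 4.94247 = 963.081 ≈ 963

963


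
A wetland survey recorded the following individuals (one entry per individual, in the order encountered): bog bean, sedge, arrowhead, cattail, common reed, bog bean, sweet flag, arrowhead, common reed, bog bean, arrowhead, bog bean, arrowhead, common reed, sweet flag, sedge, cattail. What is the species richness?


Total individuals logged = 17
Distinct species (count of individuals): bog bean (4), sedge (2), arrowhead (4), cattail (2), common reed (3), sweet flag (2)
Species richness = number of distinct species = 6

6


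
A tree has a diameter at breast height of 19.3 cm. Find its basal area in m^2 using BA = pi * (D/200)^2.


D/200 = 19.3/200 = 0.0965 m
(D/200)^2 = 0.0965^2 = 0.00931225
BA = 3.141593 * 0.00931225 = 0.0292553 ≈ 0.0293 m^2

0.0293 m^2


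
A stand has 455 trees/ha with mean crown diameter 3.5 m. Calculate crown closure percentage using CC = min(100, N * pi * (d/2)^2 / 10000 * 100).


(d/2)^2 = (3.5/2)^2 = 1.75^2 = 3.0625
Crown area = 3.141593 * 3.0625 = 9.62113 m^2
N * area / 10000 * 100 = 455 * 9.62113 / 10000 * 100 = 43.7761
CC = min(100, 43.7761) = 43.7761 ≈ 43.8%

43.8%


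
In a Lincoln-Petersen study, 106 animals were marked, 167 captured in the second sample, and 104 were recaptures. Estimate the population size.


N = M * C / R = 106 * 167 / 104 = 17702 / 104 = 170.21 ≈ 170

170 individuals


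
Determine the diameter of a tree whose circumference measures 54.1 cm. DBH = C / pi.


DBH = C / pi = 54.1 / 3.141593 = 17.2206 ≈ 17.22 cm

17.22 cm


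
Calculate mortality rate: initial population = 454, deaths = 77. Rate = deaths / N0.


Mortality rate = 77 / 454 = 0.169604 ≈ 0.1696

0.1696


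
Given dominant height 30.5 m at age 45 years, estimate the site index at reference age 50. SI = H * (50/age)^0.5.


50/45 = 1.11111
(1.11111)^0.5 = 1.05409
SI = 30.5 * 1.05409 = 32.1497 ≈ 32.1 m

32.1 m


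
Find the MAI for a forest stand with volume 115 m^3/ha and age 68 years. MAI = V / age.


MAI = 115 / 68 = 1.6912 ≈ 1.69 m^3/ha/yr

1.69 m^3/ha/yr


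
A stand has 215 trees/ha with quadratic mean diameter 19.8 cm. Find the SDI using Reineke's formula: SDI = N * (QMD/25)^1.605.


QMD/25 = 19.8/25 = 0.792
(0.792)^1.605 = exp(1.605 * ln(0.792)) = exp(1.605 * (-0.233194)) = exp(-0.374276) = 0.687787
SDI = 215 * 0.687787 = 147.874 ≈ 148

148


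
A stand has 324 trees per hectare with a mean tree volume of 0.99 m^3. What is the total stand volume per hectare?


V_stand = 324 * 0.99 = 320.76 ≈ 320.8 m^3/ha

320.8 m^3/ha


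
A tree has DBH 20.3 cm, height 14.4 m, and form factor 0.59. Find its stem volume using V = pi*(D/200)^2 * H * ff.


(D/200)^2 = (20.3/200)^2 = 0.1015^2 = 0.01030225
BA = 3.141593 * 0.01030225 = 0.0323655 m^2
V = 0.0323655 * 14.4 * 0.59 = 0.274977 ≈ 0.275 m^3

0.275 m^3


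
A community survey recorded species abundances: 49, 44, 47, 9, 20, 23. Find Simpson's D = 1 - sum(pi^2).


Total N = 49 + 44 + 47 + 9 + 20 + 23 = 192
Per-species terms:
  p = 49/192 = 0.255208; p^2 = 0.255208^2 = 0.065131
  p = 44/192 = 0.229167; p^2 = 0.229167^2 = 0.052518
  p = 47/192 = 0.244792; p^2 = 0.244792^2 = 0.059923
  p = 9/192 = 0.046875; p^2 = 0.046875^2 = 0.002197
  p = 20/192 = 0.104167; p^2 = 0.104167^2 = 0.010851
  p = 23/192 = 0.119792; p^2 = 0.119792^2 = 0.014350
sum(p^2) = 0.065131 + 0.052518 + 0.059923 + 0.002197 + 0.010851 + 0.014350 = 0.204970
D = 1 - 0.204970 = 0.795030 ≈ 0.7950

0.7950


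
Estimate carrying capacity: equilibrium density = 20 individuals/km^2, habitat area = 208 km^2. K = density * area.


K = 20 * 208 = 4160 individuals

4160 individuals


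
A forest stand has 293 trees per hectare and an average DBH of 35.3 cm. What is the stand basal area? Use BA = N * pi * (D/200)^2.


(D/200)^2 = (35.3/200)^2 = 0.1765^2 = 0.03115225
Individual BA = 3.141593 * 0.03115225 = 0.0978677 m^2
Stand BA = 293 * 0.0978677 = 28.6752 ≈ 28.68 m^2/ha

28.68 m^2/ha


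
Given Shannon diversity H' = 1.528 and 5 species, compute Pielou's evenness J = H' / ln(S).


ln(5) = 1.60944
J = H' / ln(S) = 1.528 / 1.60944 = 0.949399 ≈ 0.9494

0.9494


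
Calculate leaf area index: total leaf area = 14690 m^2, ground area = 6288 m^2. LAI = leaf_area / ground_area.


LAI = 14690 / 6288 = 2.3362 ≈ 2.34

2.34


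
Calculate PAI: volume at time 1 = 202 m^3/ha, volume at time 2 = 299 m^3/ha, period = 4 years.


PAI = (V2 - V1) / period = (299 - 202) / 4 = 97 / 4 = 24.25 m^3/ha/yr

24.25 m^3/ha/yr


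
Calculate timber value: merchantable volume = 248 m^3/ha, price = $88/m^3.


Value = 248 * 88 = $21824/ha

$21824/ha


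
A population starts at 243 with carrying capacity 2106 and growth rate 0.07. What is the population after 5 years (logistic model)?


(K - N0)/N0 = (2106 - 243)/243 = 1863/243 = 7.66667
r*t = 0.07 * 5 = 0.35; exp(-0.35) = 0.704688
7.66667 * 0.704688 = 5.40261
1 + 5.40261 = 6.40261
N = 2106 / 6.40261 = 328.928 ≈ 329

329


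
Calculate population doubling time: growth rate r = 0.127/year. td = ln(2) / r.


td = ln(2) / 0.127 = 0.693147 / 0.127 = 5.45785 ≈ 5.5 years

5.5 years


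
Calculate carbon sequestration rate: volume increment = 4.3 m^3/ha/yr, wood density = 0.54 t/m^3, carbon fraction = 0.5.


C = 4.3 * 0.54 * 0.5 = 1.161 ≈ 1.16 t C/ha/yr

1.16 t C/ha/yr


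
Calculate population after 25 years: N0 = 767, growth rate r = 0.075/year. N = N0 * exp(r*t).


r*t = 0.075 * 25 = 1.875
exp(1.875) = 6.52082
N = 767 * 6.52082 = 5001.47 ≈ 5001

5001


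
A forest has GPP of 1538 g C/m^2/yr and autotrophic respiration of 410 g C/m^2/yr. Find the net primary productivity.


NPP = GPP - Ra = 1538 - 410 = 1128 g C/m^2/yr

1128 g C/m^2/yr


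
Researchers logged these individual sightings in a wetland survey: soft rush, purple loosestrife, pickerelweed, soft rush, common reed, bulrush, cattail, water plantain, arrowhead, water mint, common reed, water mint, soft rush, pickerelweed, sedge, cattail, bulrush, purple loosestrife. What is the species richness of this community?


Total individuals logged = 18
Distinct species (count of individuals): soft rush (3), purple loosestrife (2), pickerelweed (2), common reed (2), bulrush (2), cattail (2), water plantain (1), arrowhead (1), water mint (2), sedge (1)
Species richness = number of distinct species = 10

10


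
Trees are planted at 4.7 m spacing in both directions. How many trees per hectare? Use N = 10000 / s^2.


N = 10000 / 4.7^2 = 10000 / 22.09 = 452.694 ≈ 453 trees/ha

453 trees/ha


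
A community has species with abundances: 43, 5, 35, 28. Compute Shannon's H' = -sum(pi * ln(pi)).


Total N = 43 + 5 + 35 + 28 = 111
Per-species terms:
  p = 43/111 = 0.387387; ln(p) = -0.948331; p*ln(p) = 0.387387 * (-0.948331) = -0.367371
  p = 5/111 = 0.045045; ln(p) = -3.100093; p*ln(p) = 0.045045 * (-3.100093) = -0.139644
  p = 35/111 = 0.315315; ln(p) = -1.154183; p*ln(p) = 0.315315 * (-1.154183) = -0.363931
  p = 28/111 = 0.252252; ln(p) = -1.377327; p*ln(p) = 0.252252 * (-1.377327) = -0.347433
sum(p*ln(p)) = (-0.367371) + (-0.139644) + (-0.363931) + (-0.347433) = -1.218379
H' = -(-1.218379) = 1.218379 ≈ 1.2184

1.2184


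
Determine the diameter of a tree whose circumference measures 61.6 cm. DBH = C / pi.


DBH = C / pi = 61.6 / 3.141593 = 19.6079 ≈ 19.61 cm

19.61 cm


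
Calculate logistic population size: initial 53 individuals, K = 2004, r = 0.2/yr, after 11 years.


(K - N0)/N0 = (2004 - 53)/53 = 1951/53 = 36.8113
r*t = 0.2 * 11 = 2.2; exp(-2.2) = 0.110803
36.8113 * 0.110803 = 4.07880
1 + 4.07880 = 5.07880
N = 2004 / 5.07880 = 394.581 ≈ 395

395


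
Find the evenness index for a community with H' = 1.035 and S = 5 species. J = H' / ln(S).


ln(5) = 1.60944
J = H' / ln(S) = 1.035 / 1.60944 = 0.643081 ≈ 0.6431

0.6431


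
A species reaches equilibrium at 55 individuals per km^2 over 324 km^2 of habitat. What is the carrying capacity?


K = 55 * 324 = 17820 individuals

17820 individuals


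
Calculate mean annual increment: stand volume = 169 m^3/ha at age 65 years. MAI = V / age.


MAI = 169 / 65 = 2.60 m^3/ha/yr

2.60 m^3/ha/yr


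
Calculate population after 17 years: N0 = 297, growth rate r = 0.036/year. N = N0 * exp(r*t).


r*t = 0.036 * 17 = 0.612
exp(0.612) = 1.84412
N = 297 * 1.84412 = 547.704 ≈ 548

548


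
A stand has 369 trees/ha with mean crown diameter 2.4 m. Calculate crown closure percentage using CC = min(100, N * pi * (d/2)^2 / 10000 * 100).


(d/2)^2 = (2.4/2)^2 = 1.2^2 = 1.44
Crown area = 3.141593 * 1.44 = 4.52389 m^2
N * area / 10000 * 100 = 369 * 4.52389 / 10000 * 100 = 16.6932
CC = min(100, 16.6932) = 16.6932 ≈ 16.7%

16.7%


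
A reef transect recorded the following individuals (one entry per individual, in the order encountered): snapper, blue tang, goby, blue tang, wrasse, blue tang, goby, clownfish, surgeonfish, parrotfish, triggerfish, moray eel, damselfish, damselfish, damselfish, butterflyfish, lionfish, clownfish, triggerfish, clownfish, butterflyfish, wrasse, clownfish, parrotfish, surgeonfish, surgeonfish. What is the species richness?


Total individuals logged = 26
Distinct species (count of individuals): snapper (1), blue tang (3), goby (2), wrasse (2), clownfish (4), surgeonfish (3), parrotfish (2), triggerfish (2), moray eel (1), damselfish (3), butterflyfish (2), lionfish (1)
Species richness = number of distinct species = 12

12


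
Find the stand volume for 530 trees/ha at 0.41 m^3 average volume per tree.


V_stand = 530 * 0.41 = 217.3 m^3/ha

217.3 m^3/ha


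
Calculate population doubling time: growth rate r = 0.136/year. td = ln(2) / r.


td = ln(2) / 0.136 = 0.693147 / 0.136 = 5.09667 ≈ 5.1 years

5.1 years


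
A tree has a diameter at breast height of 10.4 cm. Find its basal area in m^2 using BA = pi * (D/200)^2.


D/200 = 10.4/200 = 0.052 m
(D/200)^2 = 0.052^2 = 0.002704
BA = 3.141593 * 0.002704 = 0.00849487 ≈ 0.0085 m^2

0.0085 m^2


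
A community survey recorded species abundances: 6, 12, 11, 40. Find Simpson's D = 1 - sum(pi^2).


Total N = 6 + 12 + 11 + 40 = 69
Per-species terms:
  p = 6/69 = 0.086957; p^2 = 0.086957^2 = 0.007562
  p = 12/69 = 0.173913; p^2 = 0.173913^2 = 0.030246
  p = 11/69 = 0.159420; p^2 = 0.159420^2 = 0.025415
  p = 40/69 = 0.579710; p^2 = 0.579710^2 = 0.336064
sum(p^2) = 0.007562 + 0.030246 + 0.025415 + 0.336064 = 0.399287
D = 1 - 0.399287 = 0.600713 ≈ 0.6007

0.6007


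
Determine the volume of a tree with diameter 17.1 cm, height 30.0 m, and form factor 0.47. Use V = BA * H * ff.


(D/200)^2 = (17.1/200)^2 = 0.0855^2 = 0.00731025
BA = 3.141593 * 0.00731025 = 0.0229658 m^2
V = 0.0229658 * 30.0 * 0.47 = 0.323818 ≈ 0.324 m^3

0.324 m^3


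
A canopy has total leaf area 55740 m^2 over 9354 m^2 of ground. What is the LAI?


LAI = 55740 / 9354 = 5.9589 ≈ 5.96

5.96


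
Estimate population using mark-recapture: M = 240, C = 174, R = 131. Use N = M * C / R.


N = M * C / R = 240 * 174 / 131 = 41760 / 131 = 318.78 ≈ 319

319 individuals


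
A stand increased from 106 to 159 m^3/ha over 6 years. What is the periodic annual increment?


PAI = (V2 - V1) / period = (159 - 106) / 6 = 53 / 6 = 8.8333 ≈ 8.83 m^3/ha/yr

8.83 m^3/ha/yr


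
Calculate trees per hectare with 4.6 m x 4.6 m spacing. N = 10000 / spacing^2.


N = 10000 / 4.6^2 = 10000 / 21.16 = 472.590 ≈ 473 trees/ha

473 trees/ha


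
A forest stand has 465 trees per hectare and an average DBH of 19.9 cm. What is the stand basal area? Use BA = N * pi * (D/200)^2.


(D/200)^2 = (19.9/200)^2 = 0.0995^2 = 0.00990025
Individual BA = 3.141593 * 0.00990025 = 0.0311026 m^2
Stand BA = 465 * 0.0311026 = 14.4627 ≈ 14.46 m^2/ha

14.46 m^2/ha


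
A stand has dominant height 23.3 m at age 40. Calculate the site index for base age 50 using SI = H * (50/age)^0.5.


50/40 = 1.25000
(1.25000)^0.5 = 1.11803
SI = 23.3 * 1.11803 = 26.0501 ≈ 26.1 m

26.1 m


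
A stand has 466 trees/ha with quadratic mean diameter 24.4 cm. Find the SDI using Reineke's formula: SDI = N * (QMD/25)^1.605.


QMD/25 = 24.4/25 = 0.976
(0.976)^1.605 = exp(1.605 * ln(0.976)) = exp(1.605 * (-0.0242927)) = exp(-0.0389898) = 0.961761
SDI = 466 * 0.961761 = 448.181 ≈ 448

448


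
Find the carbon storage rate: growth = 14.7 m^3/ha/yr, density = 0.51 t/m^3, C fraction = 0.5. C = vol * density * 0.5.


C = 14.7 * 0.51 * 0.5 = 3.7485 ≈ 3.75 t C/ha/yr

3.75 t C/ha/yr


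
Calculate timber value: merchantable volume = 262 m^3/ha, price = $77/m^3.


Value = 262 * 77 = $20174/ha

$20174/ha


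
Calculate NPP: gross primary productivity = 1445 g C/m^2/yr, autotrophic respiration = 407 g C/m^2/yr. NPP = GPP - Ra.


NPP = GPP - Ra = 1445 - 407 = 1038 g C/m^2/yr

1038 g C/m^2/yr


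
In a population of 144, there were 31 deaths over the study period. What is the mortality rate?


Mortality rate = 31 / 144 = 0.215278 ≈ 0.2153

0.2153


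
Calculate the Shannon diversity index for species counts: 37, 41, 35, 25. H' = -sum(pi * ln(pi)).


Total N = 37 + 41 + 35 + 25 = 138
Per-species terms:
  p = 37/138 = 0.268116; ln(p) = -1.316336; p*ln(p) = 0.268116 * (-1.316336) = -0.352931
  p = 41/138 = 0.297101; ln(p) = -1.213683; p*ln(p) = 0.297101 * (-1.213683) = -0.360586
  p = 35/138 = 0.253623; ln(p) = -1.371906; p*ln(p) = 0.253623 * (-1.371906) = -0.347947
  p = 25/138 = 0.181159; ln(p) = -1.708380; p*ln(p) = 0.181159 * (-1.708380) = -0.309488
sum(p*ln(p)) = (-0.352931) + (-0.360586) + (-0.347947) + (-0.309488) = -1.370952
H' = -(-1.370952) = 1.370952 ≈ 1.3710

1.3710


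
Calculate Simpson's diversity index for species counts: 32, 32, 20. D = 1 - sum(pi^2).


Total N = 32 + 32 + 20 = 84
Per-species terms:
  p = 32/84 = 0.380952; p^2 = 0.380952^2 = 0.145124
  p = 32/84 = 0.380952; p^2 = 0.380952^2 = 0.145124
  p = 20/84 = 0.238095; p^2 = 0.238095^2 = 0.056689
sum(p^2) = 0.145124 + 0.145124 + 0.056689 = 0.346937
D = 1 - 0.346937 = 0.653063 ≈ 0.6531

0.6531


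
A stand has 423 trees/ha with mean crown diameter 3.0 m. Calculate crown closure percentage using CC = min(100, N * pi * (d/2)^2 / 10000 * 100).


(d/2)^2 = (3.0/2)^2 = 1.5^2 = 2.25
Crown area = 3.141593 * 2.25 = 7.06858 m^2
N * area / 10000 * 100 = 423 * 7.06858 / 10000 * 100 = 29.9001
CC = min(100, 29.9001) = 29.9001 ≈ 29.9%

29.9%


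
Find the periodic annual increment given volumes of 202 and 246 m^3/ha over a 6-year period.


PAI = (V2 - V1) / period = (246 - 202) / 6 = 44 / 6 = 7.3333 ≈ 7.33 m^3/ha/yr

7.33 m^3/ha/yr


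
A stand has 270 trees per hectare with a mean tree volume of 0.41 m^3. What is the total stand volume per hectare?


V_stand = 270 * 0.41 = 110.7 m^3/ha

110.7 m^3/ha


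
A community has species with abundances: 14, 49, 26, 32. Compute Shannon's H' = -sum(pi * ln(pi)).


Total N = 14 + 49 + 26 + 32 = 121
Per-species terms:
  p = 14/121 = 0.115702; ln(p) = -2.156737; p*ln(p) = 0.115702 * (-2.156737) = -0.249539
  p = 49/121 = 0.404959; ln(p) = -0.903969; p*ln(p) = 0.404959 * (-0.903969) = -0.366070
  p = 26/121 = 0.214876; ln(p) = -1.537694; p*ln(p) = 0.214876 * (-1.537694) = -0.330414
  p = 32/121 = 0.264463; ln(p) = -1.330054; p*ln(p) = 0.264463 * (-1.330054) = -0.351750
sum(p*ln(p)) = (-0.249539) + (-0.366070) + (-0.330414) + (-0.351750) = -1.297773
H' = -(-1.297773) = 1.297773 ≈ 1.2978

1.2978


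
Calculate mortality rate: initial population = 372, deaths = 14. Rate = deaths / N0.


Mortality rate = 14 / 372 = 0.037634 ≈ 0.0376

0.0376


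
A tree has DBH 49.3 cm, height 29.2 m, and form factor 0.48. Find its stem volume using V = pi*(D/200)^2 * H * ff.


(D/200)^2 = (49.3/200)^2 = 0.2465^2 = 0.06076225
BA = 3.141593 * 0.06076225 = 0.190890 m^2
V = 0.190890 * 29.2 * 0.48 = 2.67551 ≈ 2.676 m^3

2.676 m^3


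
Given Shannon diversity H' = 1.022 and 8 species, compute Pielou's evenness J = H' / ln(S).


ln(8) = 2.07944
J = H' / ln(S) = 1.022 / 2.07944 = 0.491478 ≈ 0.4915

0.4915


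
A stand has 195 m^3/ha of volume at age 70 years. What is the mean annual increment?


MAI = 195 / 70 = 2.7857 ≈ 2.79 m^3/ha/yr

2.79 m^3/ha/yr


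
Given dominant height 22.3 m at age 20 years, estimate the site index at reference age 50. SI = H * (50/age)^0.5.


50/20 = 2.50000
(2.50000)^0.5 = 1.58114
SI = 22.3 * 1.58114 = 35.2594 ≈ 35.3 m

35.3 m


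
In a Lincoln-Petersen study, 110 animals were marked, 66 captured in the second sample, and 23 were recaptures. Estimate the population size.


N = M * C / R = 110 * 66 / 23 = 7260 / 23 = 315.65 ≈ 316

316 individuals


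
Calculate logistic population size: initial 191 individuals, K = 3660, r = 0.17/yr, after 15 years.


(K - N0)/N0 = (3660 - 191)/191 = 3469/191 = 18.1623
r*t = 0.17 * 15 = 2.55; exp(-2.55) = 0.0780817
18.1623 * 0.0780817 = 1.41814
1 + 1.41814 = 2.41814
N = 3660 / 2.41814 = 1513.56 ≈ 1514

1514


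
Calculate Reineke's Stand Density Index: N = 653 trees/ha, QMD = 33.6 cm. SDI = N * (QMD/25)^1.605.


QMD/25 = 33.6/25 = 1.344
(1.344)^1.605 = exp(1.605 * ln(1.344)) = exp(1.605 * 0.295650) = exp(0.474518) = 1.60724
SDI = 653 * 1.60724 = 1049.53 ≈ 1050

1050


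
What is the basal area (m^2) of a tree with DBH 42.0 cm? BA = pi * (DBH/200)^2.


D/200 = 42.0/200 = 0.21 m
(D/200)^2 = 0.21^2 = 0.0441
BA = 3.141593 * 0.0441 = 0.138544 ≈ 0.1385 m^2

0.1385 m^2


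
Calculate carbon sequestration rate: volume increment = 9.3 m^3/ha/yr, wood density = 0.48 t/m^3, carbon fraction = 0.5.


C = 9.3 * 0.48 * 0.5 = 2.232 ≈ 2.23 t C/ha/yr

2.23 t C/ha/yr


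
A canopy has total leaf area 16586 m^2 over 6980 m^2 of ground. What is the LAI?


LAI = 16586 / 6980 = 2.3762 ≈ 2.38

2.38


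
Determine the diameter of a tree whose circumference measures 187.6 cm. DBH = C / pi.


DBH = C / pi = 187.6 / 3.141593 = 59.7149 ≈ 59.71 cm

59.71 cm


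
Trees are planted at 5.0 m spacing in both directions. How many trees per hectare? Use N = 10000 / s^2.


N = 10000 / 5.0^2 = 10000 / 25 = 400.000 ≈ 400 trees/ha

400 trees/ha


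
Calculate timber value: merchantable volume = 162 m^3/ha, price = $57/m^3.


Value = 162 * 57 = $9234/ha

$9234/ha


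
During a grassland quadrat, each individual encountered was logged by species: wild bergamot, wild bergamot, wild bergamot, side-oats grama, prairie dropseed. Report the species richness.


Total individuals logged = 5
Distinct species (count of individuals): wild bergamot (3), side-oats grama (1), prairie dropseed (1)
Species richness = number of distinct species = 3

3


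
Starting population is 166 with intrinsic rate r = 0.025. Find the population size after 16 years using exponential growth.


r*t = 0.025 * 16 = 0.4
exp(0.4) = 1.49182
N = 166 * 1.49182 = 247.642 ≈ 248

248


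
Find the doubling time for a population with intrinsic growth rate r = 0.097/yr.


td = ln(2) / 0.097 = 0.693147 / 0.097 = 7.14585 ≈ 7.1 years

7.1 years


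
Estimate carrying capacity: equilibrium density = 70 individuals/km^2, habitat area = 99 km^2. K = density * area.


K = 70 * 99 = 6930 individuals

6930 individuals


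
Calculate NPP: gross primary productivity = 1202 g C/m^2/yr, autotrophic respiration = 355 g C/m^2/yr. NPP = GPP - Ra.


NPP = GPP - Ra = 1202 - 355 = 847 g C/m^2/yr

847 g C/m^2/yr


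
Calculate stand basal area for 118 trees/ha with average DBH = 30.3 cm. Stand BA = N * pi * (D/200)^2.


(D/200)^2 = (30.3/200)^2 = 0.1515^2 = 0.02295225
Individual BA = 3.141593 * 0.02295225 = 0.0721066 m^2
Stand BA = 118 * 0.0721066 = 8.50858 ≈ 8.51 m^2/ha

8.51 m^2/ha


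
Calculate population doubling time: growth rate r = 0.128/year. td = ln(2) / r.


td = ln(2) / 0.128 = 0.693147 / 0.128 = 5.41521 ≈ 5.4 years

5.4 years


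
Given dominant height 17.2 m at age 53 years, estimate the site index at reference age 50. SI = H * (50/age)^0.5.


50/53 = 0.943396
(0.943396)^0.5 = 0.971286
SI = 17.2 * 0.971286 = 16.7061 ≈ 16.7 m

16.7 m


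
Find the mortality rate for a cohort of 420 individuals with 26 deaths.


Mortality rate = 26 / 420 = 0.061905 ≈ 0.0619

0.0619


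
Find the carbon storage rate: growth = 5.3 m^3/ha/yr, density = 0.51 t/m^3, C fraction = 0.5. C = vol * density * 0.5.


C = 5.3 * 0.51 * 0.5 = 1.3515 ≈ 1.35 t C/ha/yr

1.35 t C/ha/yr


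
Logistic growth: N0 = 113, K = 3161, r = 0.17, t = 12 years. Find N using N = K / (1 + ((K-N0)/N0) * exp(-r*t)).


(K - N0)/N0 = (3161 - 113)/113 = 3048/113 = 26.9735
r*t = 0.17 * 12 = 2.04; exp(-2.04) = 0.130029
26.9735 * 0.130029 = 3.50734
1 + 3.50734 = 4.50734
N = 3161 / 4.50734 = 701.301 ≈ 701

701


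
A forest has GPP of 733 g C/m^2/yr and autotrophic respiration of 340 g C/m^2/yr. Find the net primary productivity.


NPP = GPP - Ra = 733 - 340 = 393 g C/m^2/yr

393 g C/m^2/yr


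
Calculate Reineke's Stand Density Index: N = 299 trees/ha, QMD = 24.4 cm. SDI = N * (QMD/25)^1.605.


QMD/25 = 24.4/25 = 0.976
(0.976)^1.605 = exp(1.605 * ln(0.976)) = exp(1.605 * (-0.0242927)) = exp(-0.0389898) = 0.961761
SDI = 299 * 0.961761 = 287.567 ≈ 288

288


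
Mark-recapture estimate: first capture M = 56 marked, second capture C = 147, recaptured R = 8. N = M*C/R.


N = M * C / R = 56 * 147 / 8 = 8232 / 8 = 1029

1029 individuals


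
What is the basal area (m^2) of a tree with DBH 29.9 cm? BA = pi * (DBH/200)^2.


D/200 = 29.9/200 = 0.1495 m
(D/200)^2 = 0.1495^2 = 0.02235025
BA = 3.141593 * 0.02235025 = 0.0702154 ≈ 0.0702 m^2

0.0702 m^2


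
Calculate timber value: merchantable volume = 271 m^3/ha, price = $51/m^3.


Value = 271 * 51 = $13821/ha

$13821/ha


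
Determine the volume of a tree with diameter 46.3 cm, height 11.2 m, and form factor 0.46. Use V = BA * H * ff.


(D/200)^2 = (46.3/200)^2 = 0.2315^2 = 0.05359225
BA = 3.141593 * 0.05359225 = 0.168365 m^2
V = 0.168365 * 11.2 * 0.46 = 0.867416 ≈ 0.867 m^3

0.867 m^3


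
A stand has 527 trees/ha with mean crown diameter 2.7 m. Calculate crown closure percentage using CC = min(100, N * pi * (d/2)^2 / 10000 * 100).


(d/2)^2 = (2.7/2)^2 = 1.35^2 = 1.8225
Crown area = 3.141593 * 1.8225 = 5.72555 m^2
N * area / 10000 * 100 = 527 * 5.72555 / 10000 * 100 = 30.1736
CC = min(100, 30.1736) = 30.1736 ≈ 30.2%

30.2%


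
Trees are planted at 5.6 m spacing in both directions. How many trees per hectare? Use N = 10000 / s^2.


N = 10000 / 5.6^2 = 10000 / 31.36 = 318.878 ≈ 319 trees/ha

319 trees/ha


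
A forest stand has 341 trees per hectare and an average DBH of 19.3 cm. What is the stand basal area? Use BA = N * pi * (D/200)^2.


(D/200)^2 = (19.3/200)^2 = 0.0965^2 = 0.00931225
Individual BA = 3.141593 * 0.00931225 = 0.0292553 m^2
Stand BA = 341 * 0.0292553 = 9.97606 ≈ 9.98 m^2/ha

9.98 m^2/ha


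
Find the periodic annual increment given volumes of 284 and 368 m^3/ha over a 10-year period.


PAI = (V2 - V1) / period = (368 - 284) / 10 = 84 / 10 = 8.40 m^3/ha/yr

8.40 m^3/ha/yr


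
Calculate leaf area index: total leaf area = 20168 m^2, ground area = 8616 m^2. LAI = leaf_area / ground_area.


LAI = 20168 / 8616 = 2.3408 ≈ 2.34

2.34


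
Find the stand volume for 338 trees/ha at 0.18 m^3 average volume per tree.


V_stand = 338 * 0.18 = 60.84 ≈ 60.8 m^3/ha

60.8 m^3/ha


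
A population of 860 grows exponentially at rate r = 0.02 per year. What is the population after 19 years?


r*t = 0.02 * 19 = 0.38
exp(0.38) = 1.46228
N = 860 * 1.46228 = 1257.56 ≈ 1258

1258


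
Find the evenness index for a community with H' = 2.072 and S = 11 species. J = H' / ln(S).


ln(11) = 2.39790
J = H' / ln(S) = 2.072 / 2.39790 = 0.864089 ≈ 0.8641

0.8641


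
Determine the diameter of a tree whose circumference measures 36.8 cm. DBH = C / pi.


DBH = C / pi = 36.8 / 3.141593 = 11.7138 ≈ 11.71 cm

11.71 cm


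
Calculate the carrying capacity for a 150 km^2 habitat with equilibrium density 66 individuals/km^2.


K = 66 * 150 = 9900 individuals

9900 individuals


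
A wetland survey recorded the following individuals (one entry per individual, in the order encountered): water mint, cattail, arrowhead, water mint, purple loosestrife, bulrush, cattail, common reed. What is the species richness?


Total individuals logged = 8
Distinct species (count of individuals): water mint (2), cattail (2), arrowhead (1), purple loosestrife (1), bulrush (1), common reed (1)
Species richness = number of distinct species = 6

6


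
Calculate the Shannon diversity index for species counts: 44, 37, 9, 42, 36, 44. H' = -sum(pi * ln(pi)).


Total N = 44 + 37 + 9 + 42 + 36 + 44 = 212
Per-species terms:
  p = 44/212 = 0.207547; ln(p) = -1.572397; p*ln(p) = 0.207547 * (-1.572397) = -0.326346
  p = 37/212 = 0.174528; ln(p) = -1.745670; p*ln(p) = 0.174528 * (-1.745670) = -0.304668
  p = 9/212 = 0.042453; ln(p) = -3.159358; p*ln(p) = 0.042453 * (-3.159358) = -0.134124
  p = 42/212 = 0.198113; ln(p) = -1.618918; p*ln(p) = 0.198113 * (-1.618918) = -0.320729
  p = 36/212 = 0.169811; ln(p) = -1.773069; p*ln(p) = 0.169811 * (-1.773069) = -0.301087
  p = 44/212 = 0.207547; ln(p) = -1.572397; p*ln(p) = 0.207547 * (-1.572397) = -0.326346
sum(p*ln(p)) = (-0.326346) + (-0.304668) + (-0.134124) + (-0.320729) + (-0.301087) + (-0.326346) = -1.713300
H' = -(-1.713300) = 1.713300 ≈ 1.7133

1.7133


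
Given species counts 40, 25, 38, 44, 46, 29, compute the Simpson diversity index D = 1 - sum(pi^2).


Total N = 40 + 25 + 38 + 44 + 46 + 29 = 222
Per-species terms:
  p = 40/222 = 0.180180; p^2 = 0.180180^2 = 0.032465
  p = 25/222 = 0.112613; p^2 = 0.112613^2 = 0.012682
  p = 38/222 = 0.171171; p^2 = 0.171171^2 = 0.029300
  p = 44/222 = 0.198198; p^2 = 0.198198^2 = 0.039282
  p = 46/222 = 0.207207; p^2 = 0.207207^2 = 0.042935
  p = 29/222 = 0.130631; p^2 = 0.130631^2 = 0.017064
sum(p^2) = 0.032465 + 0.012682 + 0.029300 + 0.039282 + 0.042935 + 0.017064 = 0.173728
D = 1 - 0.173728 = 0.826272 ≈ 0.8263

0.8263


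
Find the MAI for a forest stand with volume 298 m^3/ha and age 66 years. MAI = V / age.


MAI = 298 / 66 = 4.5152 ≈ 4.52 m^3/ha/yr

4.52 m^3/ha/yr


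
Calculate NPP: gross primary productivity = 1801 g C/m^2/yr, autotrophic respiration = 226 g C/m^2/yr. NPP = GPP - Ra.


NPP = GPP - Ra = 1801 - 226 = 1575 g C/m^2/yr

1575 g C/m^2/yr


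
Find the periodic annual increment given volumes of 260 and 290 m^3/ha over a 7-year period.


PAI = (V2 - V1) / period = (290 - 260) / 7 = 30 / 7 = 4.2857 ≈ 4.29 m^3/ha/yr

4.29 m^3/ha/yr


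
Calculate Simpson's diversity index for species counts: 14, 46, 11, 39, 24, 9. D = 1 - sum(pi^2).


Total N = 14 + 46 + 11 + 39 + 24 + 9 = 143
Per-species terms:
  p = 14/143 = 0.097902; p^2 = 0.097902^2 = 0.009585
  p = 46/143 = 0.321678; p^2 = 0.321678^2 = 0.103477
  p = 11/143 = 0.076923; p^2 = 0.076923^2 = 0.005917
  p = 39/143 = 0.272727; p^2 = 0.272727^2 = 0.074380
  p = 24/143 = 0.167832; p^2 = 0.167832^2 = 0.028168
  p = 9/143 = 0.062937; p^2 = 0.062937^2 = 0.003961
sum(p^2) = 0.009585 + 0.103477 + 0.005917 + 0.074380 + 0.028168 + 0.003961 = 0.225488
D = 1 - 0.225488 = 0.774512 ≈ 0.7745

0.7745


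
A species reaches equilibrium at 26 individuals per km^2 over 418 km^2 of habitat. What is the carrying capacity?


K = 26 * 418 = 10868 individuals

10868 individuals


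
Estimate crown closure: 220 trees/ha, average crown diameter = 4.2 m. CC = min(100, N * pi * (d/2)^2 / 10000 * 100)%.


(d/2)^2 = (4.2/2)^2 = 2.1^2 = 4.41
Crown area = 3.141593 * 4.41 = 13.8544 m^2
N * area / 10000 * 100 = 220 * 13.8544 / 10000 * 100 = 30.4797
CC = min(100, 30.4797) = 30.4797 ≈ 30.5%

30.5%


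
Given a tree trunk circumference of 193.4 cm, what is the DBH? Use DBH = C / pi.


DBH = C / pi = 193.4 / 3.141593 = 61.5611 ≈ 61.56 cm

61.56 cm


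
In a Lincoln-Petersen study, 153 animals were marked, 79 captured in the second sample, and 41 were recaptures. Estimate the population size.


N = M * C / R = 153 * 79 / 41 = 12087 / 41 = 294.80 ≈ 295

295 individuals


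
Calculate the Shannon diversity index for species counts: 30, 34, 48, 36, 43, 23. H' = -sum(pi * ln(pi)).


Total N = 30 + 34 + 48 + 36 + 43 + 23 = 214
Per-species terms:
  p = 30/214 = 0.140187; ln(p) = -1.964778; p*ln(p) = 0.140187 * (-1.964778) = -0.275436
  p = 34/214 = 0.158879; ln(p) = -1.839612; p*ln(p) = 0.158879 * (-1.839612) = -0.292276
  p = 48/214 = 0.224299; ln(p) = -1.494775; p*ln(p) = 0.224299 * (-1.494775) = -0.335277
  p = 36/214 = 0.168224; ln(p) = -1.782459; p*ln(p) = 0.168224 * (-1.782459) = -0.299852
  p = 43/214 = 0.200935; ln(p) = -1.604774; p*ln(p) = 0.200935 * (-1.604774) = -0.322455
  p = 23/214 = 0.107477; ln(p) = -2.230478; p*ln(p) = 0.107477 * (-2.230478) = -0.239725
sum(p*ln(p)) = (-0.275436) + (-0.292276) + (-0.335277) + (-0.299852) + (-0.322455) + (-0.239725) = -1.765021
H' = -(-1.765021) = 1.765021 ≈ 1.7650

1.7650


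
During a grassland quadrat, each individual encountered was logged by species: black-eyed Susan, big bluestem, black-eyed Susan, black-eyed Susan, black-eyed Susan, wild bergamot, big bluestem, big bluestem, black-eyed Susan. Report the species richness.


Total individuals logged = 9
Distinct species (count of individuals): black-eyed Susan (5), big bluestem (3), wild bergamot (1)
Species richness = number of distinct species = 3

3


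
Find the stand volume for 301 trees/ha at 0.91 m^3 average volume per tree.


V_stand = 301 * 0.91 = 273.91 ≈ 273.9 m^3/ha

273.9 m^3/ha


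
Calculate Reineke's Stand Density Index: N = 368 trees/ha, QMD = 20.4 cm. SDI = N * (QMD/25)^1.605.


QMD/25 = 20.4/25 = 0.816
(0.816)^1.605 = exp(1.605 * ln(0.816)) = exp(1.605 * (-0.203341)) = exp(-0.326362) = 0.721544
SDI = 368 * 0.721544 = 265.528 ≈ 266

266


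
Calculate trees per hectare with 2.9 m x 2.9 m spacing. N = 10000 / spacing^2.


N = 10000 / 2.9^2 = 10000 / 8.41 = 1189.06 ≈ 1189 trees/ha

1189 trees/ha


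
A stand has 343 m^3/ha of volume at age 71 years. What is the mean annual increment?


MAI = 343 / 71 = 4.8310 ≈ 4.83 m^3/ha/yr

4.83 m^3/ha/yr


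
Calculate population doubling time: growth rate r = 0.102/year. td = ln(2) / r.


td = ln(2) / 0.102 = 0.693147 / 0.102 = 6.79556 ≈ 6.8 years

6.8 years


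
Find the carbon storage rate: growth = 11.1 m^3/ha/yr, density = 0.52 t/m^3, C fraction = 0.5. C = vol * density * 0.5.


C = 11.1 * 0.52 * 0.5 = 2.886 ≈ 2.89 t C/ha/yr

2.89 t C/ha/yr


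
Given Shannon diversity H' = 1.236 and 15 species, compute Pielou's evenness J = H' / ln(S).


ln(15) = 2.70805
J = H' / ln(S) = 1.236 / 2.70805 = 0.456417 ≈ 0.4564

0.4564


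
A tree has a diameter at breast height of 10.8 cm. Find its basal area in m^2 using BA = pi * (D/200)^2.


D/200 = 10.8/200 = 0.054 m
(D/200)^2 = 0.054^2 = 0.002916
BA = 3.141593 * 0.002916 = 0.00916089 ≈ 0.0092 m^2

0.0092 m^2


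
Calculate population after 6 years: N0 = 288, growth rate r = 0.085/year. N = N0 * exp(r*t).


r*t = 0.085 * 6 = 0.51
exp(0.51) = 1.66529
N = 288 * 1.66529 = 479.604 ≈ 480

480


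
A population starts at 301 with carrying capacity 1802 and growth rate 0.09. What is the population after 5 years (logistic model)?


(K - N0)/N0 = (1802 - 301)/301 = 1501/301 = 4.98671
r*t = 0.09 * 5 = 0.45; exp(-0.45) = 0.637628
4.98671 * 0.637628 = 3.17967
1 + 3.17967 = 4.17967
N = 1802 / 4.17967 = 431.135 ≈ 431

431


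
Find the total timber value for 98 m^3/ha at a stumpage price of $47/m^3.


Value = 98 * 47 = $4606/ha

$4606/ha


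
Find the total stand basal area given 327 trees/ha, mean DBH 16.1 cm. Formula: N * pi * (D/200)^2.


(D/200)^2 = (16.1/200)^2 = 0.0805^2 = 0.00648025
Individual BA = 3.141593 * 0.00648025 = 0.0203583 m^2
Stand BA = 327 * 0.0203583 = 6.65716 ≈ 6.66 m^2/ha

6.66 m^2/ha


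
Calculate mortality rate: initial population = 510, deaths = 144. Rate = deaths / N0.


Mortality rate = 144 / 510 = 0.282353 ≈ 0.2824

0.2824


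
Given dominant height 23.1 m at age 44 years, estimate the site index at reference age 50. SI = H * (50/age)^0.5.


50/44 = 1.13636
(1.13636)^0.5 = 1.06600
SI = 23.1 * 1.06600 = 24.6246 ≈ 24.6 m

24.6 m


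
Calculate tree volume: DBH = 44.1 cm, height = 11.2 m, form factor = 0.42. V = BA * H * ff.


(D/200)^2 = (44.1/200)^2 = 0.2205^2 = 0.04862025
BA = 3.141593 * 0.04862025 = 0.152745 m^2
V = 0.152745 * 11.2 * 0.42 = 0.718512 ≈ 0.719 m^3

0.719 m^3


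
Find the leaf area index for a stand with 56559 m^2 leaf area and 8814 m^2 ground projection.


LAI = 56559 / 8814 = 6.4170 ≈ 6.42

6.42
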